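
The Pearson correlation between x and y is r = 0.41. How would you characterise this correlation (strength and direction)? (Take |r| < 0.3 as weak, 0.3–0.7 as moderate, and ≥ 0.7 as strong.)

moderate positive

r = 0.41 > 0 so the relationship is positive.
|r| = 0.41, which falls in the moderate range.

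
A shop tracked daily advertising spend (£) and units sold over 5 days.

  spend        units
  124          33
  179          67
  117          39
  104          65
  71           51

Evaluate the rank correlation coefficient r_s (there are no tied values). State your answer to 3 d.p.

Rank spend: 4, 5, 3, 2, 1
Rank units: 1, 5, 2, 4, 3
d = rank(spend) − rank(units): 3, 0, 1, -2, -2; Σd² = 18
ρ = 1 − 6Σd² / [n(n²−1)] = 1 − 6×18 / (5×24) = 1 − 108/120 ≈ 0.100

0.100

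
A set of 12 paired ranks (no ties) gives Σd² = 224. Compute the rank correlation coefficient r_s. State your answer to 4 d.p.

ρ = 1 − 6Σd² / [n(n²−1)] = 1 − 6×224 / (12×143)
  = 1 − 1344/1716 = 1 − 0.78322 ≈ 0.2168

0.2168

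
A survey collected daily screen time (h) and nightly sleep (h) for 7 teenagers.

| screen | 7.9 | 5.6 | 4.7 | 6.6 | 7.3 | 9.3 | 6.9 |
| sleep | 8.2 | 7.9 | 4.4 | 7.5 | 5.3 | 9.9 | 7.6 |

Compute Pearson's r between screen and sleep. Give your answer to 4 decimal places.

0.7138

n = 7, Σx = 48.3, Σy = 50.8, Σx² = 346.81, Σy² = 389.12, Σxy = 362.4
nΣxy − ΣxΣy = 2536.8 − 2453.64 = 83.16
nΣx² − (Σx)² = 2427.67 − 2332.89 = 94.78; nΣy² − (Σy)² = 2723.84 − 2580.64 = 143.2
r = 83.16 / √(94.78 × 143.2) = 83.16 / 116.5011 ≈ 0.7138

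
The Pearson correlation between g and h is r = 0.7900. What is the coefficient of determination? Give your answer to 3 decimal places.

0.624

r² = (0.7900)² = 0.624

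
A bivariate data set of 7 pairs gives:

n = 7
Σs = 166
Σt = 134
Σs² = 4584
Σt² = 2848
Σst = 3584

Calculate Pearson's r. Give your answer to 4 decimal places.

r = (nΣst − ΣsΣt) / √[(nΣs² − (Σs)²)(nΣt² − (Σt)²)]
Numerator: 7×3584 − 166×134 = 2844
Denominator: √[(32088 − 27556)(19936 − 17956)] = √[4532 × 1980] = 2995.5567
r = 2844 / 2995.5567 ≈ 0.9494

0.9494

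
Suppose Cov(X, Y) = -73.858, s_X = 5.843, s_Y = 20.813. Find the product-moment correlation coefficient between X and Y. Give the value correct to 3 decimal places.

r = Cov(X,Y) / (s_X · s_Y) = -73.858 / (5.843 × 20.813)
  = -73.858 / 121.6104 ≈ -0.607

-0.607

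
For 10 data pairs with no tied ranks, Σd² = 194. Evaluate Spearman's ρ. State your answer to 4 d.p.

ρ = 1 − 6Σd² / [n(n²−1)] = 1 − 6×194 / (10×99)
  = 1 − 1164/990 = 1 − 1.17576 ≈ -0.1758

-0.1758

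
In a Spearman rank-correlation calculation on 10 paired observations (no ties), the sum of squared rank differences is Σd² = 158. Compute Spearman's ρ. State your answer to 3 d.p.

0.042

ρ = 1 − 6Σd² / [n(n²−1)] = 1 − 6×158 / (10×99)
  = 1 − 948/990 = 1 − 0.9576 ≈ 0.042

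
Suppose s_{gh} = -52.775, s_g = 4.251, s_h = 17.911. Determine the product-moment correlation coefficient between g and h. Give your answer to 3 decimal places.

-0.693

r = Cov(g,h) / (s_g · s_h) = -52.775 / (4.251 × 17.911)
  = -52.775 / 76.1397 ≈ -0.693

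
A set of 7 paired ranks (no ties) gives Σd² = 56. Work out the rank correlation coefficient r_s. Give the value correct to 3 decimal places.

ρ = 1 − 6Σd² / [n(n²−1)] = 1 − 6×56 / (7×48)
  = 1 − 336/336 = 1 − 1.0000 ≈ 0.000

0.000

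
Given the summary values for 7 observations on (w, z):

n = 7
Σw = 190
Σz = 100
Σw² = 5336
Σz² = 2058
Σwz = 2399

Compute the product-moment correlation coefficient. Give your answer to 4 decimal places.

r = (nΣwz − ΣwΣz) / √[(nΣw² − (Σw)²)(nΣz² − (Σz)²)]
Numerator: 7×2399 − 190×100 = -2207
Denominator: √[(37352 − 36100)(14406 − 10000)] = √[1252 × 4406] = 2348.6830
r = -2207 / 2348.6830 ≈ -0.9397

-0.9397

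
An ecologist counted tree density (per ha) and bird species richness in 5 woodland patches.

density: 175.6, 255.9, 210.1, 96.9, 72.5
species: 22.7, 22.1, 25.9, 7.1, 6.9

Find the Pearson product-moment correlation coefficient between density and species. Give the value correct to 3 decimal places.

0.898

n = 5, Σx = 811, Σy = 84.7, Σx² = 155108.04, Σy² = 1772.53, Σxy = 16271.34
nΣxy − ΣxΣy = 81356.7 − 68691.7 = 12665
nΣx² − (Σx)² = 775540.2 − 657721 = 117819.2; nΣy² − (Σy)² = 8862.65 − 7174.09 = 1688.56
r = 12665 / √(117819.2 × 1688.56) = 12665 / 14104.7789 ≈ 0.898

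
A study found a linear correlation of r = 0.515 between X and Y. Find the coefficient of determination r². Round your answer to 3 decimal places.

0.265

r² = (0.515)² = 0.265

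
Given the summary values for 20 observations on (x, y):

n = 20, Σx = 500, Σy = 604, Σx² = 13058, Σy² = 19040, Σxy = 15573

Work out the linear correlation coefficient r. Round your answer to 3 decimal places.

r = (nΣxy − ΣxΣy) / √[(nΣx² − (Σx)²)(nΣy² − (Σy)²)]
Numerator: 20×15573 − 500×604 = 9460
Denominator: √[(261160 − 250000)(380800 − 364816)] = √[11160 × 15984] = 13355.9515
r = 9460 / 13355.9515 ≈ 0.708

0.708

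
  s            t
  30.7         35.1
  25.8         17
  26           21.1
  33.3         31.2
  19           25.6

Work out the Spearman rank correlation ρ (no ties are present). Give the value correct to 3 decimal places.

Rank s: 4, 2, 3, 5, 1
Rank t: 5, 1, 2, 4, 3
d = rank(s) − rank(t): -1, 1, 1, 1, -2; Σd² = 8
ρ = 1 − 6Σd² / [n(n²−1)] = 1 − 6×8 / (5×24) = 1 − 48/120 ≈ 0.600

0.600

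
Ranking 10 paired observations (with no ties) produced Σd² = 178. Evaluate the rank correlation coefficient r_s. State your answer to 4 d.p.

-0.0788

ρ = 1 − 6Σd² / [n(n²−1)] = 1 − 6×178 / (10×99)
  = 1 − 1068/990 = 1 − 1.07879 ≈ -0.0788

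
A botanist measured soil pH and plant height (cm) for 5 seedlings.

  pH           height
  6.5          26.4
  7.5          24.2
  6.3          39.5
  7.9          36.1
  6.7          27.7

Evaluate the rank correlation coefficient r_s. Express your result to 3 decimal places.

Rank pH: 2, 4, 1, 5, 3
Rank height: 2, 1, 5, 4, 3
d = rank(pH) − rank(height): 0, 3, -4, 1, 0; Σd² = 26
ρ = 1 − 6Σd² / [n(n²−1)] = 1 − 6×26 / (5×24) = 1 − 156/120 ≈ -0.300

-0.300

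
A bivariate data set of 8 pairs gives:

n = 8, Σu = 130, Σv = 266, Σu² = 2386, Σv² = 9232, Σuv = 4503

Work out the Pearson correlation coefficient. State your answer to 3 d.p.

0.554

r = (nΣuv − ΣuΣv) / √[(nΣu² − (Σu)²)(nΣv² − (Σv)²)]
Numerator: 8×4503 − 130×266 = 1444
Denominator: √[(19088 − 16900)(73856 − 70756)] = √[2188 × 3100] = 2604.3809
r = 1444 / 2604.3809 ≈ 0.554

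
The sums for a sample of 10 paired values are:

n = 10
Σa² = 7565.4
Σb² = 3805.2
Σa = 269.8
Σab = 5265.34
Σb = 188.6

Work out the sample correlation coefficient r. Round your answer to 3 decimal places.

r = (nΣab − ΣaΣb) / √[(nΣa² − (Σa)²)(nΣb² − (Σb)²)]
Numerator: 10×5265.34 − 269.8×188.6 = 1769.12
Denominator: √[(75654 − 72792.04)(38052 − 35569.96)] = √[2861.96 × 2482.04] = 2665.2391
r = 1769.12 / 2665.2391 ≈ 0.664

0.664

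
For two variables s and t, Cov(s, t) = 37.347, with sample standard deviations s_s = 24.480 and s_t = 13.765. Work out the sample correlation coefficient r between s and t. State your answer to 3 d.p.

0.111

r = Cov(s,t) / (s_s · s_t) = 37.347 / (24.480 × 13.765)
  = 37.347 / 336.9672 ≈ 0.111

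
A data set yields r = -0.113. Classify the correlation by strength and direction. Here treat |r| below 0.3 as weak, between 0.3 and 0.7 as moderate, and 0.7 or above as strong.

weak negative

r = -0.113 < 0 so the relationship is negative.
|r| = 0.113, which falls in the weak range.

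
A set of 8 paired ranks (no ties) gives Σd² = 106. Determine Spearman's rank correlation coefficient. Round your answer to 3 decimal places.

-0.262

ρ = 1 − 6Σd² / [n(n²−1)] = 1 − 6×106 / (8×63)
  = 1 − 636/504 = 1 − 1.2619 ≈ -0.262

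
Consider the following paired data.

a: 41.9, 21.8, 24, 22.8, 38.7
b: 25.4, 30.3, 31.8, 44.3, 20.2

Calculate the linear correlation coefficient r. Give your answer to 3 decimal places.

n = 5, Σa = 149.2, Σb = 152, Σa² = 4824.38, Σb² = 4945.02, Σab = 4279.78
nΣab − ΣaΣb = 21398.9 − 22678.4 = -1279.5
nΣa² − (Σa)² = 24121.9 − 22260.64 = 1861.26; nΣb² − (Σb)² = 24725.1 − 23104 = 1621.1
r = -1279.5 / √(1861.26 × 1621.1) = -1279.5 / 1737.0344 ≈ -0.737

-0.737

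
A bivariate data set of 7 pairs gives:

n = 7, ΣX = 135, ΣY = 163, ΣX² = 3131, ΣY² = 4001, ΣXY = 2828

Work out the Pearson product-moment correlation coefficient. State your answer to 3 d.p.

r = (nΣXY − ΣXΣY) / √[(nΣX² − (ΣX)²)(nΣY² − (ΣY)²)]
Numerator: 7×2828 − 135×163 = -2209
Denominator: √[(21917 − 18225)(28007 − 26569)] = √[3692 × 1438] = 2304.1476
r = -2209 / 2304.1476 ≈ -0.959

-0.959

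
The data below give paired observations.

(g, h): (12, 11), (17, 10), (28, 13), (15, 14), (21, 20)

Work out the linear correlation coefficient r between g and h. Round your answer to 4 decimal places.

0.3222

n = 5, Σg = 93, Σh = 68, Σg² = 1883, Σh² = 986, Σgh = 1296
nΣgh − ΣgΣh = 6480 − 6324 = 156
nΣg² − (Σg)² = 9415 − 8649 = 766; nΣh² − (Σh)² = 4930 − 4624 = 306
r = 156 / √(766 × 306) = 156 / 484.1446 ≈ 0.3222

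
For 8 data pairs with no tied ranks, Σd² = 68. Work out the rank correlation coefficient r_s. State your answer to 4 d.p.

ρ = 1 − 6Σd² / [n(n²−1)] = 1 − 6×68 / (8×63)
  = 1 − 408/504 = 1 − 0.80952 ≈ 0.1905

0.1905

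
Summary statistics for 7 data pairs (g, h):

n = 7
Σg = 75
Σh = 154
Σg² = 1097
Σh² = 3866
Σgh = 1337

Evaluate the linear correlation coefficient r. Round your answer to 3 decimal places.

-0.836

r = (nΣgh − ΣgΣh) / √[(nΣg² − (Σg)²)(nΣh² − (Σh)²)]
Numerator: 7×1337 − 75×154 = -2191
Denominator: √[(7679 − 5625)(27062 − 23716)] = √[2054 × 3346] = 2621.5804
r = -2191 / 2621.5804 ≈ -0.836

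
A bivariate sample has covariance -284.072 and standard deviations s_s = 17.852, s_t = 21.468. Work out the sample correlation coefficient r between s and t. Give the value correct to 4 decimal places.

r = Cov(s,t) / (s_s · s_t) = -284.072 / (17.852 × 21.468)
  = -284.072 / 383.2467 ≈ -0.7412

-0.7412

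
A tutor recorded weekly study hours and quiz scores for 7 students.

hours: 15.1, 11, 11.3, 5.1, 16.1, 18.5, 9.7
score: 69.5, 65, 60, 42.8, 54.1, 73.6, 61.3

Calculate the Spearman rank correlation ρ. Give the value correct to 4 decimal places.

0.5357

Rank hours: 5, 3, 4, 1, 6, 7, 2
Rank score: 6, 5, 3, 1, 2, 7, 4
d = rank(hours) − rank(score): -1, -2, 1, 0, 4, 0, -2; Σd² = 26
ρ = 1 − 6Σd² / [n(n²−1)] = 1 − 6×26 / (7×48) = 1 − 156/336 ≈ 0.5357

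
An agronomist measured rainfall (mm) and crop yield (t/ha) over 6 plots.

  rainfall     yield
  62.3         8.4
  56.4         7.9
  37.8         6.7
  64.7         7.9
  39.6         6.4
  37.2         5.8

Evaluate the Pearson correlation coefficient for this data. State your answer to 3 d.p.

0.936

n = 6, Σx = 298, Σy = 43.1, Σx² = 15629.18, Σy² = 314.87, Σxy = 2202.47
nΣxy − ΣxΣy = 13214.82 − 12843.8 = 371.02
nΣx² − (Σx)² = 93775.08 − 88804 = 4971.08; nΣy² − (Σy)² = 1889.22 − 1857.61 = 31.61
r = 371.02 / √(4971.08 × 31.61) = 371.02 / 396.4036 ≈ 0.936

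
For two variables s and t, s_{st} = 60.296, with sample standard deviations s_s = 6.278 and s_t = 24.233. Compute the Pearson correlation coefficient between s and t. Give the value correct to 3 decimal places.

r = Cov(s,t) / (s_s · s_t) = 60.296 / (6.278 × 24.233)
  = 60.296 / 152.1348 ≈ 0.396

0.396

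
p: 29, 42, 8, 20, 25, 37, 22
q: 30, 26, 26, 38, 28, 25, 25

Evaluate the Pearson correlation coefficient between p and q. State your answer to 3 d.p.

n = 7, Σp = 183, Σq = 198, Σp² = 5547, Σq² = 5730, Σpq = 5105
nΣpq − ΣpΣq = 35735 − 36234 = -499
nΣp² − (Σp)² = 38829 − 33489 = 5340; nΣq² − (Σq)² = 40110 − 39204 = 906
r = -499 / √(5340 × 906) = -499 / 2199.5545 ≈ -0.227

-0.227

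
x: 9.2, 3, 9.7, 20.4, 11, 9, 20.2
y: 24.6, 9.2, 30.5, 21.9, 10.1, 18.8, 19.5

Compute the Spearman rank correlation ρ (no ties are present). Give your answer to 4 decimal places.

Rank x: 3, 1, 4, 7, 5, 2, 6
Rank y: 6, 1, 7, 5, 2, 3, 4
d = rank(x) − rank(y): -3, 0, -3, 2, 3, -1, 2; Σd² = 36
ρ = 1 − 6Σd² / [n(n²−1)] = 1 − 6×36 / (7×48) = 1 − 216/336 ≈ 0.3571

0.3571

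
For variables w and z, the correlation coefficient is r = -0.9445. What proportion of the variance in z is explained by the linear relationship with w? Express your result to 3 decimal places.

r² = (-0.9445)² = 0.892

0.892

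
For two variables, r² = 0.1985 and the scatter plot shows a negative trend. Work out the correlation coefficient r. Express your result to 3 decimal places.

|r| = √0.1985 = 0.446
The association is negative, so r = −0.446.

-0.446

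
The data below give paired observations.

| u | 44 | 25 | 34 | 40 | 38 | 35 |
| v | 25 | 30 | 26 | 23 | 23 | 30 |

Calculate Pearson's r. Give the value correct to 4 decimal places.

-0.7162

n = 6, Σu = 216, Σv = 157, Σu² = 7986, Σv² = 4159, Σuv = 5578
nΣuv − ΣuΣv = 33468 − 33912 = -444
nΣu² − (Σu)² = 47916 − 46656 = 1260; nΣv² − (Σv)² = 24954 − 24649 = 305
r = -444 / √(1260 × 305) = -444 / 619.9193 ≈ -0.7162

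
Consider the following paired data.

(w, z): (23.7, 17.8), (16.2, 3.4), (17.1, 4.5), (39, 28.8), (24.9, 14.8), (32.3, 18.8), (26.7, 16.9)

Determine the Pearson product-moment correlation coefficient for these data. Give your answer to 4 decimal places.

n = 7, Σw = 179.9, Σz = 105, Σw² = 5013.73, Σz² = 2036.18, Σwz = 3104.08
nΣwz − ΣwΣz = 21728.56 − 18889.5 = 2839.06
nΣw² − (Σw)² = 35096.11 − 32364.01 = 2732.1; nΣz² − (Σz)² = 14253.26 − 11025 = 3228.26
r = 2839.06 / √(2732.1 × 3228.26) = 2839.06 / 2969.8366 ≈ 0.9560

0.9560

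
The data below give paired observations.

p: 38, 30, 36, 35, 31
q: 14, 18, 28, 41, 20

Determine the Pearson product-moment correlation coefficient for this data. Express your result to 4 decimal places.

0.1449

n = 5, Σp = 170, Σq = 121, Σp² = 5826, Σq² = 3385, Σpq = 4135
nΣpq − ΣpΣq = 20675 − 20570 = 105
nΣp² − (Σp)² = 29130 − 28900 = 230; nΣq² − (Σq)² = 16925 − 14641 = 2284
r = 105 / √(230 × 2284) = 105 / 724.7896 ≈ 0.1449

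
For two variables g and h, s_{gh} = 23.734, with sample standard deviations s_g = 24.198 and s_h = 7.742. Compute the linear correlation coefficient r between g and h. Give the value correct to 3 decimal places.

r = Cov(g,h) / (s_g · s_h) = 23.734 / (24.198 × 7.742)
  = 23.734 / 187.3409 ≈ 0.127

0.127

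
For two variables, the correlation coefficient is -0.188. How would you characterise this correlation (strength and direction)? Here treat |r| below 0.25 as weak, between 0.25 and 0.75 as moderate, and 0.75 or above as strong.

r = -0.188 < 0 so the relationship is negative.
|r| = 0.188, which falls in the weak range.

weak negative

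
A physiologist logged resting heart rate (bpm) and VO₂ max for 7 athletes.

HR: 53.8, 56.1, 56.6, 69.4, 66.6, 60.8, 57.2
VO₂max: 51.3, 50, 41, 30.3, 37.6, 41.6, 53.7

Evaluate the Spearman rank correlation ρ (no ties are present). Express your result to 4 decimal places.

Rank HR: 1, 2, 3, 7, 6, 5, 4
Rank VO₂max: 6, 5, 3, 1, 2, 4, 7
d = rank(HR) − rank(VO₂max): -5, -3, 0, 6, 4, 1, -3; Σd² = 96
ρ = 1 − 6Σd² / [n(n²−1)] = 1 − 6×96 / (7×48) = 1 − 576/336 ≈ -0.7143

-0.7143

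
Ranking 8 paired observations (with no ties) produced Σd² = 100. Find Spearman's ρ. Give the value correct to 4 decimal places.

ρ = 1 − 6Σd² / [n(n²−1)] = 1 − 6×100 / (8×63)
  = 1 − 600/504 = 1 − 1.19048 ≈ -0.1905

-0.1905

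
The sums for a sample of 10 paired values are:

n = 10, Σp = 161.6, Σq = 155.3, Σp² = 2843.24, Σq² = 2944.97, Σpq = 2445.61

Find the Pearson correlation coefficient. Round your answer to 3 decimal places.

r = (nΣpq − ΣpΣq) / √[(nΣp² − (Σp)²)(nΣq² − (Σq)²)]
Numerator: 10×2445.61 − 161.6×155.3 = -640.38
Denominator: √[(28432.4 − 26114.56)(29449.7 − 24118.09)] = √[2317.84 × 5331.61] = 3515.3690
r = -640.38 / 3515.3690 ≈ -0.182

-0.182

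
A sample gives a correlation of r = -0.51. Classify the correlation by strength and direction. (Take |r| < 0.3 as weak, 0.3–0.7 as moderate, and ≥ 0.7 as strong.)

moderate negative

r = -0.51 < 0 so the relationship is negative.
|r| = 0.51, which falls in the moderate range.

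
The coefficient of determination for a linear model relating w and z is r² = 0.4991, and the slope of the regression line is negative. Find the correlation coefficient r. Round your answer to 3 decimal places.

|r| = √0.4991 = 0.706
The association is negative, so r = −0.706.

-0.706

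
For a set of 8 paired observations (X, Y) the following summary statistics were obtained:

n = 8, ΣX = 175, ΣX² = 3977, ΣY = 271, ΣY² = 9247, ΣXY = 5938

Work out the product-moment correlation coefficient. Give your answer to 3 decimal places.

r = (nΣXY − ΣXΣY) / √[(nΣX² − (ΣX)²)(nΣY² − (ΣY)²)]
Numerator: 8×5938 − 175×271 = 79
Denominator: √[(31816 − 30625)(73976 − 73441)] = √[1191 × 535] = 798.2387
r = 79 / 798.2387 ≈ 0.099

0.099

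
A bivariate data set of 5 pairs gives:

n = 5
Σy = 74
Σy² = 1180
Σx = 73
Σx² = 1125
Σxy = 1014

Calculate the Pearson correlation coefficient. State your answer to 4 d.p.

r = (nΣxy − ΣxΣy) / √[(nΣx² − (Σx)²)(nΣy² − (Σy)²)]
Numerator: 5×1014 − 73×74 = -332
Denominator: √[(5625 − 5329)(5900 − 5476)] = √[296 × 424] = 354.2654
r = -332 / 354.2654 ≈ -0.9372

-0.9372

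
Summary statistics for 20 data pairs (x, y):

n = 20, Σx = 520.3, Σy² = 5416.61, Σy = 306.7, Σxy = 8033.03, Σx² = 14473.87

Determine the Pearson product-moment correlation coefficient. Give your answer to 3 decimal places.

0.066

r = (nΣxy − ΣxΣy) / √[(nΣx² − (Σx)²)(nΣy² − (Σy)²)]
Numerator: 20×8033.03 − 520.3×306.7 = 1084.59
Denominator: √[(289477.4 − 270712.09)(108332.2 − 94064.89)] = √[18765.31 × 14267.31] = 16362.4722
r = 1084.59 / 16362.4722 ≈ 0.066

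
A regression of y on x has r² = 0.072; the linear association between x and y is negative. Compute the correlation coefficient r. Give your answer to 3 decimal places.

|r| = √0.072 = 0.268
The association is negative, so r = −0.268.

-0.268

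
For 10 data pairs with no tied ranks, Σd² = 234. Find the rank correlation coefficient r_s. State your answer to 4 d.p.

-0.4182

ρ = 1 − 6Σd² / [n(n²−1)] = 1 − 6×234 / (10×99)
  = 1 − 1404/990 = 1 − 1.41818 ≈ -0.4182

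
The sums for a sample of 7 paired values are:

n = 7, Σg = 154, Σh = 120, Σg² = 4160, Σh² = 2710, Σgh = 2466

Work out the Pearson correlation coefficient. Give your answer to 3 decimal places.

r = (nΣgh − ΣgΣh) / √[(nΣg² − (Σg)²)(nΣh² − (Σh)²)]
Numerator: 7×2466 − 154×120 = -1218
Denominator: √[(29120 − 23716)(18970 − 14400)] = √[5404 × 4570] = 4969.5352
r = -1218 / 4969.5352 ≈ -0.245

-0.245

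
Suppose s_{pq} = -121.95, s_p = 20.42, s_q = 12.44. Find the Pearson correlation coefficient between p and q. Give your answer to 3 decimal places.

-0.480

r = Cov(p,q) / (s_p · s_q) = -121.95 / (20.42 × 12.44)
  = -121.95 / 254.0248 ≈ -0.480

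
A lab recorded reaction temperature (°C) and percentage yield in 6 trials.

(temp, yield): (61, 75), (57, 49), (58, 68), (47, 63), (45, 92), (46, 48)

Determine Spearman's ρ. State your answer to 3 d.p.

Rank temp: 6, 4, 5, 3, 1, 2
Rank yield: 5, 2, 4, 3, 6, 1
d = rank(temp) − rank(yield): 1, 2, 1, 0, -5, 1; Σd² = 32
ρ = 1 − 6Σd² / [n(n²−1)] = 1 − 6×32 / (6×35) = 1 − 192/210 ≈ 0.086

0.086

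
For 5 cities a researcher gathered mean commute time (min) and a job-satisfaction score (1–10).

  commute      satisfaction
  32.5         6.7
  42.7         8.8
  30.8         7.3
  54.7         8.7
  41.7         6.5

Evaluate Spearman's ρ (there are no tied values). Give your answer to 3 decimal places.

Rank commute: 2, 4, 1, 5, 3
Rank satisfaction: 2, 5, 3, 4, 1
d = rank(commute) − rank(satisfaction): 0, -1, -2, 1, 2; Σd² = 10
ρ = 1 − 6Σd² / [n(n²−1)] = 1 − 6×10 / (5×24) = 1 − 60/120 ≈ 0.500

0.500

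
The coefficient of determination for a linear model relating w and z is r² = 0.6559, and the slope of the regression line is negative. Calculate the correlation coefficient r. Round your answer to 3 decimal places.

-0.810

|r| = √0.6559 = 0.810
The association is negative, so r = −0.810.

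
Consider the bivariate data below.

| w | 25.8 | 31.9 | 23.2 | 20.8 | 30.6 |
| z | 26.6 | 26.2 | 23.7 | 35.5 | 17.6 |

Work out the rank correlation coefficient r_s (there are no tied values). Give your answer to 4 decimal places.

Rank w: 3, 5, 2, 1, 4
Rank z: 4, 3, 2, 5, 1
d = rank(w) − rank(z): -1, 2, 0, -4, 3; Σd² = 30
ρ = 1 − 6Σd² / [n(n²−1)] = 1 − 6×30 / (5×24) = 1 − 180/120 ≈ -0.5000

-0.5000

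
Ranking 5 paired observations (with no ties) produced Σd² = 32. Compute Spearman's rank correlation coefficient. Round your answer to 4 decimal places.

ρ = 1 − 6Σd² / [n(n²−1)] = 1 − 6×32 / (5×24)
  = 1 − 192/120 = 1 − 1.60000 ≈ -0.6000

-0.6000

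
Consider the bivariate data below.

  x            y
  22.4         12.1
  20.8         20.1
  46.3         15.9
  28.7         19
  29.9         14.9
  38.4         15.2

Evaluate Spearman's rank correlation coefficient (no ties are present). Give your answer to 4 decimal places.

Rank x: 2, 1, 6, 3, 4, 5
Rank y: 1, 6, 4, 5, 2, 3
d = rank(x) − rank(y): 1, -5, 2, -2, 2, 2; Σd² = 42
ρ = 1 − 6Σd² / [n(n²−1)] = 1 − 6×42 / (6×35) = 1 − 252/210 ≈ -0.2000

-0.2000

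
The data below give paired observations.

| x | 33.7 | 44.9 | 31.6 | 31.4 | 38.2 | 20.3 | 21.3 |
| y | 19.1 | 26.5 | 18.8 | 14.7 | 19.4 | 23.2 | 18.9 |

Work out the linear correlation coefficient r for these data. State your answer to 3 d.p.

n = 7, Σx = 221.4, Σy = 140.6, Σx² = 7461.24, Σy² = 2908.4, Σxy = 4503.79
nΣxy − ΣxΣy = 31526.53 − 31128.84 = 397.69
nΣx² − (Σx)² = 52228.68 − 49017.96 = 3210.72; nΣy² − (Σy)² = 20358.8 − 19768.36 = 590.44
r = 397.69 / √(3210.72 × 590.44) = 397.69 / 1376.8578 ≈ 0.289

0.289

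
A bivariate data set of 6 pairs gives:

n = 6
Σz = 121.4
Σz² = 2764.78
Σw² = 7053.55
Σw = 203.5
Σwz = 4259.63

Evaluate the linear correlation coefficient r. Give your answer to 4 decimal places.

r = (nΣwz − ΣwΣz) / √[(nΣw² − (Σw)²)(nΣz² − (Σz)²)]
Numerator: 6×4259.63 − 203.5×121.4 = 852.88
Denominator: √[(42321.3 − 41412.25)(16588.68 − 14737.96)] = √[909.05 × 1850.72] = 1297.0725
r = 852.88 / 1297.0725 ≈ 0.6575

0.6575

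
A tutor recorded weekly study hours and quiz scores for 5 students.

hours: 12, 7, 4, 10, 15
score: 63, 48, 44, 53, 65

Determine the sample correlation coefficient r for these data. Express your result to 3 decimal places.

0.969

n = 5, Σx = 48, Σy = 273, Σx² = 534, Σy² = 15243, Σxy = 2773
nΣxy − ΣxΣy = 13865 − 13104 = 761
nΣx² − (Σx)² = 2670 − 2304 = 366; nΣy² − (Σy)² = 76215 − 74529 = 1686
r = 761 / √(366 × 1686) = 761 / 785.5419 ≈ 0.969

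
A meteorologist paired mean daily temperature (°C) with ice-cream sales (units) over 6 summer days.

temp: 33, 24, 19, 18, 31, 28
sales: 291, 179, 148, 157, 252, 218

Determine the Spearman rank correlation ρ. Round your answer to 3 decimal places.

0.943

Rank temp: 6, 3, 2, 1, 5, 4
Rank sales: 6, 3, 1, 2, 5, 4
d = rank(temp) − rank(sales): 0, 0, 1, -1, 0, 0; Σd² = 2
ρ = 1 − 6Σd² / [n(n²−1)] = 1 − 6×2 / (6×35) = 1 − 12/210 ≈ 0.943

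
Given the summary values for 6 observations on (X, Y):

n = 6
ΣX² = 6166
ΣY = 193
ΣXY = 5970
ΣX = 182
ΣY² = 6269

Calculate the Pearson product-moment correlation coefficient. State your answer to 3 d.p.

0.584

r = (nΣXY − ΣXΣY) / √[(nΣX² − (ΣX)²)(nΣY² − (ΣY)²)]
Numerator: 6×5970 − 182×193 = 694
Denominator: √[(36996 − 33124)(37614 − 37249)] = √[3872 × 365] = 1188.8145
r = 694 / 1188.8145 ≈ 0.584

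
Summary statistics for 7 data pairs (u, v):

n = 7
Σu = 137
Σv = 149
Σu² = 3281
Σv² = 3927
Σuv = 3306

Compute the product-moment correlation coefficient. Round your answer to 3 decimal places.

r = (nΣuv − ΣuΣv) / √[(nΣu² − (Σu)²)(nΣv² − (Σv)²)]
Numerator: 7×3306 − 137×149 = 2729
Denominator: √[(22967 − 18769)(27489 − 22201)] = √[4198 × 5288] = 4711.5840
r = 2729 / 4711.5840 ≈ 0.579

0.579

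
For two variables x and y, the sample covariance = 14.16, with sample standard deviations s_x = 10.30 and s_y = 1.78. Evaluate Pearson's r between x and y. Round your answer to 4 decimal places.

0.7723

r = Cov(x,y) / (s_x · s_y) = 14.16 / (10.30 × 1.78)
  = 14.16 / 18.3340 ≈ 0.7723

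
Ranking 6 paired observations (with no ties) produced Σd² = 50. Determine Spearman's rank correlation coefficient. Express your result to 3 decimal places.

ρ = 1 − 6Σd² / [n(n²−1)] = 1 − 6×50 / (6×35)
  = 1 − 300/210 = 1 − 1.4286 ≈ -0.429

-0.429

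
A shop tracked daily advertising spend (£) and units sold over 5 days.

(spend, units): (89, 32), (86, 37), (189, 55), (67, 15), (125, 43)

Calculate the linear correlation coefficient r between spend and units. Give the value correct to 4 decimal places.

n = 5, Σx = 556, Σy = 182, Σx² = 71152, Σy² = 7492, Σxy = 22805
nΣxy − ΣxΣy = 114025 − 101192 = 12833
nΣx² − (Σx)² = 355760 − 309136 = 46624; nΣy² − (Σy)² = 37460 − 33124 = 4336
r = 12833 / √(46624 × 4336) = 12833 / 14218.3566 ≈ 0.9026

0.9026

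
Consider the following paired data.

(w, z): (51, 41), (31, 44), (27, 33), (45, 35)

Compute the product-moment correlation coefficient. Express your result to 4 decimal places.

0.1747

n = 4, Σw = 154, Σz = 153, Σw² = 6316, Σz² = 5931, Σwz = 5921
nΣwz − ΣwΣz = 23684 − 23562 = 122
nΣw² − (Σw)² = 25264 − 23716 = 1548; nΣz² − (Σz)² = 23724 − 23409 = 315
r = 122 / √(1548 × 315) = 122 / 698.2979 ≈ 0.1747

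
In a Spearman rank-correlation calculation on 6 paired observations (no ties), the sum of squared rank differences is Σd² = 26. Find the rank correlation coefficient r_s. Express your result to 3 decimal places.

ρ = 1 − 6Σd² / [n(n²−1)] = 1 − 6×26 / (6×35)
  = 1 − 156/210 = 1 − 0.7429 ≈ 0.257

0.257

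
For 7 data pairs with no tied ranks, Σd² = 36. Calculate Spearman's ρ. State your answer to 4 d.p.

0.3571

ρ = 1 − 6Σd² / [n(n²−1)] = 1 − 6×36 / (7×48)
  = 1 − 216/336 = 1 − 0.64286 ≈ 0.3571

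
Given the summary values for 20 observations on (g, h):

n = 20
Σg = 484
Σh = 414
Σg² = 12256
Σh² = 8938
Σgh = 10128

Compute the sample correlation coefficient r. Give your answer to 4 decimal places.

0.2442

r = (nΣgh − ΣgΣh) / √[(nΣg² − (Σg)²)(nΣh² − (Σh)²)]
Numerator: 20×10128 − 484×414 = 2184
Denominator: √[(245120 − 234256)(178760 − 171396)] = √[10864 × 7364] = 8944.4114
r = 2184 / 8944.4114 ≈ 0.2442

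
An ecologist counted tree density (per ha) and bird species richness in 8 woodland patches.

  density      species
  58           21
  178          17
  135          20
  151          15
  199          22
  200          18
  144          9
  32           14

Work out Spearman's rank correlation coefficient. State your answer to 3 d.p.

Rank density: 2, 6, 3, 5, 7, 8, 4, 1
Rank species: 7, 4, 6, 3, 8, 5, 1, 2
d = rank(density) − rank(species): -5, 2, -3, 2, -1, 3, 3, -1; Σd² = 62
ρ = 1 − 6Σd² / [n(n²−1)] = 1 − 6×62 / (8×63) = 1 − 372/504 ≈ 0.262

0.262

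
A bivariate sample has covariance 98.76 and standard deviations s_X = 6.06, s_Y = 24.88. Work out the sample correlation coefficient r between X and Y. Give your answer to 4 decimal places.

r = Cov(X,Y) / (s_X · s_Y) = 98.76 / (6.06 × 24.88)
  = 98.76 / 150.7728 ≈ 0.6550

0.6550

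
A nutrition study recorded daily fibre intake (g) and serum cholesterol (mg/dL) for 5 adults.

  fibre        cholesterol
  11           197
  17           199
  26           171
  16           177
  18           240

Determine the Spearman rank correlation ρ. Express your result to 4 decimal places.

-0.1000

Rank fibre: 1, 3, 5, 2, 4
Rank cholesterol: 3, 4, 1, 2, 5
d = rank(fibre) − rank(cholesterol): -2, -1, 4, 0, -1; Σd² = 22
ρ = 1 − 6Σd² / [n(n²−1)] = 1 − 6×22 / (5×24) = 1 − 132/120 ≈ -0.1000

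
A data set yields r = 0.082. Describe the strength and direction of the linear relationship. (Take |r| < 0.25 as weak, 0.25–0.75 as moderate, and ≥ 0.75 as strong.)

r = 0.082 > 0 so the relationship is positive.
|r| = 0.082, which falls in the weak range.

weak positive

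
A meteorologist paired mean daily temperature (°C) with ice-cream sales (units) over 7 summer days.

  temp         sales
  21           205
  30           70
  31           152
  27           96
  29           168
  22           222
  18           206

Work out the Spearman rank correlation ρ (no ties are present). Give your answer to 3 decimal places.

-0.714

Rank temp: 2, 6, 7, 4, 5, 3, 1
Rank sales: 5, 1, 3, 2, 4, 7, 6
d = rank(temp) − rank(sales): -3, 5, 4, 2, 1, -4, -5; Σd² = 96
ρ = 1 − 6Σd² / [n(n²−1)] = 1 − 6×96 / (7×48) = 1 − 576/336 ≈ -0.714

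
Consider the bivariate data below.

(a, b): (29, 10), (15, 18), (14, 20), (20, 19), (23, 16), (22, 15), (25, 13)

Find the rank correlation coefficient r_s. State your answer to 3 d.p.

Rank a: 7, 2, 1, 3, 5, 4, 6
Rank b: 1, 5, 7, 6, 4, 3, 2
d = rank(a) − rank(b): 6, -3, -6, -3, 1, 1, 4; Σd² = 108
ρ = 1 − 6Σd² / [n(n²−1)] = 1 − 6×108 / (7×48) = 1 − 648/336 ≈ -0.929

-0.929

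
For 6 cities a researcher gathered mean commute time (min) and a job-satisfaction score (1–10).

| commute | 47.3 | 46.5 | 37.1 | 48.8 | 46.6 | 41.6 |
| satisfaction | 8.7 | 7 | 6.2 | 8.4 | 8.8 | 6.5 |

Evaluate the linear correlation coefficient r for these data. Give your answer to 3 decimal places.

n = 6, Σx = 267.9, Σy = 45.6, Σx² = 12059.51, Σy² = 353.38, Σxy = 2057.43
nΣxy − ΣxΣy = 12344.58 − 12216.24 = 128.34
nΣx² − (Σx)² = 72357.06 − 71770.41 = 586.65; nΣy² − (Σy)² = 2120.28 − 2079.36 = 40.92
r = 128.34 / √(586.65 × 40.92) = 128.34 / 154.9378 ≈ 0.828

0.828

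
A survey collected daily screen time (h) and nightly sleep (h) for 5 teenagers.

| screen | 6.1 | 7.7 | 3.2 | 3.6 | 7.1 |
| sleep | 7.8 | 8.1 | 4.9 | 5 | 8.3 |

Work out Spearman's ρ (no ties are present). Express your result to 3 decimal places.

Rank screen: 3, 5, 1, 2, 4
Rank sleep: 3, 4, 1, 2, 5
d = rank(screen) − rank(sleep): 0, 1, 0, 0, -1; Σd² = 2
ρ = 1 − 6Σd² / [n(n²−1)] = 1 − 6×2 / (5×24) = 1 − 12/120 ≈ 0.900

0.900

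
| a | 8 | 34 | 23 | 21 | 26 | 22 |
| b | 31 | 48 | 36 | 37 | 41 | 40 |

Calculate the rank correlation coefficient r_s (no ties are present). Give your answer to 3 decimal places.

0.829

Rank a: 1, 6, 4, 2, 5, 3
Rank b: 1, 6, 2, 3, 5, 4
d = rank(a) − rank(b): 0, 0, 2, -1, 0, -1; Σd² = 6
ρ = 1 − 6Σd² / [n(n²−1)] = 1 − 6×6 / (6×35) = 1 − 36/210 ≈ 0.829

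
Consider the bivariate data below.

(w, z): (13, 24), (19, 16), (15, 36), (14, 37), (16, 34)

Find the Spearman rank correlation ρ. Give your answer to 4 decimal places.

Rank w: 1, 5, 3, 2, 4
Rank z: 2, 1, 4, 5, 3
d = rank(w) − rank(z): -1, 4, -1, -3, 1; Σd² = 28
ρ = 1 − 6Σd² / [n(n²−1)] = 1 − 6×28 / (5×24) = 1 − 168/120 ≈ -0.4000

-0.4000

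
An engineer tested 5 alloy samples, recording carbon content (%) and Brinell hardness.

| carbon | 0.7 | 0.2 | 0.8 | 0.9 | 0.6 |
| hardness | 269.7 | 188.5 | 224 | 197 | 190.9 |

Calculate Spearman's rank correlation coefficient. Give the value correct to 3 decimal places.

Rank carbon: 3, 1, 4, 5, 2
Rank hardness: 5, 1, 4, 3, 2
d = rank(carbon) − rank(hardness): -2, 0, 0, 2, 0; Σd² = 8
ρ = 1 − 6Σd² / [n(n²−1)] = 1 − 6×8 / (5×24) = 1 − 48/120 ≈ 0.600

0.600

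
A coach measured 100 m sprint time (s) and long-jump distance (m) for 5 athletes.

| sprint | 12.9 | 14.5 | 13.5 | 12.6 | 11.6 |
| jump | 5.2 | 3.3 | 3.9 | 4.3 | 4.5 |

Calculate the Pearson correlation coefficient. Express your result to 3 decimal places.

-0.680

n = 5, Σx = 65.1, Σy = 21.2, Σx² = 852.23, Σy² = 91.88, Σxy = 273.96
nΣxy − ΣxΣy = 1369.8 − 1380.12 = -10.32
nΣx² − (Σx)² = 4261.15 − 4238.01 = 23.14; nΣy² − (Σy)² = 459.4 − 449.44 = 9.96
r = -10.32 / √(23.14 × 9.96) = -10.32 / 15.1814 ≈ -0.680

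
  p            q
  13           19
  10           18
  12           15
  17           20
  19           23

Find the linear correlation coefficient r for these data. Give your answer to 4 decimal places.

n = 5, Σp = 71, Σq = 95, Σp² = 1063, Σq² = 1839, Σpq = 1384
nΣpq − ΣpΣq = 6920 − 6745 = 175
nΣp² − (Σp)² = 5315 − 5041 = 274; nΣq² − (Σq)² = 9195 − 9025 = 170
r = 175 / √(274 × 170) = 175 / 215.8240 ≈ 0.8108

0.8108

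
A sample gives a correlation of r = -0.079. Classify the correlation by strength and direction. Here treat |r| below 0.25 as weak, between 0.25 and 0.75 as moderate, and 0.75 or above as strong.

r = -0.079 < 0 so the relationship is negative.
|r| = 0.079, which falls in the weak range.

weak negative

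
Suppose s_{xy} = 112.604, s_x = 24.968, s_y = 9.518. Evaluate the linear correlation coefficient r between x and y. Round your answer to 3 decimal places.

r = Cov(x,y) / (s_x · s_y) = 112.604 / (24.968 × 9.518)
  = 112.604 / 237.6454 ≈ 0.474

0.474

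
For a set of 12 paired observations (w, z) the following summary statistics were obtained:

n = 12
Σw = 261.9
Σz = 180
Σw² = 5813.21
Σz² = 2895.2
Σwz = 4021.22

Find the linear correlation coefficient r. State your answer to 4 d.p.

0.6730

r = (nΣwz − ΣwΣz) / √[(nΣw² − (Σw)²)(nΣz² − (Σz)²)]
Numerator: 12×4021.22 − 261.9×180 = 1112.64
Denominator: √[(69758.52 − 68591.61)(34742.4 − 32400)] = √[1166.91 × 2342.4] = 1653.2907
r = 1112.64 / 1653.2907 ≈ 0.6730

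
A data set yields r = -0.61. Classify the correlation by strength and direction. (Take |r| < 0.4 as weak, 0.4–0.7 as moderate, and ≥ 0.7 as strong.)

moderate negative

r = -0.61 < 0 so the relationship is negative.
|r| = 0.61, which falls in the moderate range.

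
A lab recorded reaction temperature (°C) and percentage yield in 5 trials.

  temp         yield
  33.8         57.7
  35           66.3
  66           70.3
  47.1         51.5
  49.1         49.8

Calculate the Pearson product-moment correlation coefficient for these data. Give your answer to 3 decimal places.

0.266

n = 5, Σx = 231, Σy = 295.6, Σx² = 11352.66, Σy² = 17799.36, Σxy = 13781.39
nΣxy − ΣxΣy = 68906.95 − 68283.6 = 623.35
nΣx² − (Σx)² = 56763.3 − 53361 = 3402.3; nΣy² − (Σy)² = 88996.8 − 87379.36 = 1617.44
r = 623.35 / √(3402.3 × 1617.44) = 623.35 / 2345.8508 ≈ 0.266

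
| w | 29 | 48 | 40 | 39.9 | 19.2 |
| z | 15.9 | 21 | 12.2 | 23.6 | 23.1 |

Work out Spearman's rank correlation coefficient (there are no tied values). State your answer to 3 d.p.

Rank w: 2, 5, 4, 3, 1
Rank z: 2, 3, 1, 5, 4
d = rank(w) − rank(z): 0, 2, 3, -2, -3; Σd² = 26
ρ = 1 − 6Σd² / [n(n²−1)] = 1 − 6×26 / (5×24) = 1 − 156/120 ≈ -0.300

-0.300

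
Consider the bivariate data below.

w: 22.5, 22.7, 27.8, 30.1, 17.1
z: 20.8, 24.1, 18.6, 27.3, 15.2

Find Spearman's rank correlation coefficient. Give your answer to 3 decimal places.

0.700

Rank w: 2, 3, 4, 5, 1
Rank z: 3, 4, 2, 5, 1
d = rank(w) − rank(z): -1, -1, 2, 0, 0; Σd² = 6
ρ = 1 − 6Σd² / [n(n²−1)] = 1 − 6×6 / (5×24) = 1 − 36/120 ≈ 0.700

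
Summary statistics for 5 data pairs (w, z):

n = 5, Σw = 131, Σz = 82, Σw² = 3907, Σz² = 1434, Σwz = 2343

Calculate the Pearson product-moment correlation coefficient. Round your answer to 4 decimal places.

r = (nΣwz − ΣwΣz) / √[(nΣw² − (Σw)²)(nΣz² − (Σz)²)]
Numerator: 5×2343 − 131×82 = 973
Denominator: √[(19535 − 17161)(7170 − 6724)] = √[2374 × 446] = 1028.9820
r = 973 / 1028.9820 ≈ 0.9456

0.9456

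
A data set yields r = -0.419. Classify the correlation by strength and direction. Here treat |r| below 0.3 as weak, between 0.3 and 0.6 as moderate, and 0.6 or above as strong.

r = -0.419 < 0 so the relationship is negative.
|r| = 0.419, which falls in the moderate range.

moderate negative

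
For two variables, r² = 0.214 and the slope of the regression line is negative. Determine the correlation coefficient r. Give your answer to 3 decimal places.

|r| = √0.214 = 0.463
The association is negative, so r = −0.463.

-0.463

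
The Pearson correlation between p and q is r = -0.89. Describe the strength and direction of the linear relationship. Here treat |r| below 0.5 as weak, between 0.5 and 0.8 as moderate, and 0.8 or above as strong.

r = -0.89 < 0 so the relationship is negative.
|r| = 0.89, which falls in the strong range.

strong negative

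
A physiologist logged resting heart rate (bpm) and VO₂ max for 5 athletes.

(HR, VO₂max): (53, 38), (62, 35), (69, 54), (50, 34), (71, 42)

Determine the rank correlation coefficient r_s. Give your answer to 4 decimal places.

0.8000

Rank HR: 2, 3, 4, 1, 5
Rank VO₂max: 3, 2, 5, 1, 4
d = rank(HR) − rank(VO₂max): -1, 1, -1, 0, 1; Σd² = 4
ρ = 1 − 6Σd² / [n(n²−1)] = 1 − 6×4 / (5×24) = 1 − 24/120 ≈ 0.8000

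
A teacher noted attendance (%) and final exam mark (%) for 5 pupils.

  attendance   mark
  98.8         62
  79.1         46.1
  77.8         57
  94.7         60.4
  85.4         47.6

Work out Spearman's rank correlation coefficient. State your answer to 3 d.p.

0.700

Rank attendance: 5, 2, 1, 4, 3
Rank mark: 5, 1, 3, 4, 2
d = rank(attendance) − rank(mark): 0, 1, -2, 0, 1; Σd² = 6
ρ = 1 − 6Σd² / [n(n²−1)] = 1 − 6×6 / (5×24) = 1 − 36/120 ≈ 0.700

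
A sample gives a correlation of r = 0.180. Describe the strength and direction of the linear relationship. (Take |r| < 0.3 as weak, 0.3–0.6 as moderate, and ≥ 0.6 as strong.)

weak positive

r = 0.180 > 0 so the relationship is positive.
|r| = 0.180, which falls in the weak range.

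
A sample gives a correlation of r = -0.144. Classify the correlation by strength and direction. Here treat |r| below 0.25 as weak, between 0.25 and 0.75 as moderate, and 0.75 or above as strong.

weak negative

r = -0.144 < 0 so the relationship is negative.
|r| = 0.144, which falls in the weak range.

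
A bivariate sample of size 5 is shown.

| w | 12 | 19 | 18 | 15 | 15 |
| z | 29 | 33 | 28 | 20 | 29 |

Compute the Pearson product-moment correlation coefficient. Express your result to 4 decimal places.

0.3366

n = 5, Σw = 79, Σz = 139, Σw² = 1279, Σz² = 3955, Σwz = 2214
nΣwz − ΣwΣz = 11070 − 10981 = 89
nΣw² − (Σw)² = 6395 − 6241 = 154; nΣz² − (Σz)² = 19775 − 19321 = 454
r = 89 / √(154 × 454) = 89 / 264.4163 ≈ 0.3366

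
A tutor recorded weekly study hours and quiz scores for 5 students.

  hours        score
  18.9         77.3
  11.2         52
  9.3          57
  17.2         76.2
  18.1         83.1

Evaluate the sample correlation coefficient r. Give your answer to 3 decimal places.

0.937

n = 5, Σx = 74.7, Σy = 345.6, Σx² = 1192.59, Σy² = 24640.34, Σxy = 5388.22
nΣxy − ΣxΣy = 26941.1 − 25816.32 = 1124.78
nΣx² − (Σx)² = 5962.95 − 5580.09 = 382.86; nΣy² − (Σy)² = 123201.7 − 119439.36 = 3762.34
r = 1124.78 / √(382.86 × 3762.34) = 1124.78 / 1200.1873 ≈ 0.937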